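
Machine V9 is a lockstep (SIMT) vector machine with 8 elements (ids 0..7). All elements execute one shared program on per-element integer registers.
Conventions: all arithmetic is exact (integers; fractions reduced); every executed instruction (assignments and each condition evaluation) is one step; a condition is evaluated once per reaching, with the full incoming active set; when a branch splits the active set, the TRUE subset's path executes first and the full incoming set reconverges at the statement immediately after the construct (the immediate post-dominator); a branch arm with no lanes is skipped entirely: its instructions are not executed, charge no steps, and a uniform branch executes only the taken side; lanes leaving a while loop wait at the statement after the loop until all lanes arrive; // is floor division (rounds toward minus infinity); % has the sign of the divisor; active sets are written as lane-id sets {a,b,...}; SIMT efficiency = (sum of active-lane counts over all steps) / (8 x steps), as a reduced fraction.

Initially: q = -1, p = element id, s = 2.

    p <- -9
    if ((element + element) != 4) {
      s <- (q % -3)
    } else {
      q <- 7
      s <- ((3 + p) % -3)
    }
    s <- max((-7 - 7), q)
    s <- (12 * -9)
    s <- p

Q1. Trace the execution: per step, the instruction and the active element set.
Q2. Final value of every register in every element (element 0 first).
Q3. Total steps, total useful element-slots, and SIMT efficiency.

step 0: p <- -9                      {0,1,2,3,4,5,6,7}
step 1: eval ((element + element) != 4) {0,1,2,3,4,5,6,7}
step 2: s <- (q % -3)                {0,1,3,4,5,6,7}
step 3: q <- 7                       {2}
step 4: s <- ((3 + p) % -3)          {2}
step 5: s <- max((-7 - 7), q)        {0,1,2,3,4,5,6,7}
step 6: s <- (12 * -9)               {0,1,2,3,4,5,6,7}
step 7: s <- p                       {0,1,2,3,4,5,6,7}

Answer: 8 steps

q: -1,-1,7,-1,-1,-1,-1,-1
p: -9,-9,-9,-9,-9,-9,-9,-9
s: -9,-9,-9,-9,-9,-9,-9,-9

steps = 8; useful = 49; efficiency = 49/64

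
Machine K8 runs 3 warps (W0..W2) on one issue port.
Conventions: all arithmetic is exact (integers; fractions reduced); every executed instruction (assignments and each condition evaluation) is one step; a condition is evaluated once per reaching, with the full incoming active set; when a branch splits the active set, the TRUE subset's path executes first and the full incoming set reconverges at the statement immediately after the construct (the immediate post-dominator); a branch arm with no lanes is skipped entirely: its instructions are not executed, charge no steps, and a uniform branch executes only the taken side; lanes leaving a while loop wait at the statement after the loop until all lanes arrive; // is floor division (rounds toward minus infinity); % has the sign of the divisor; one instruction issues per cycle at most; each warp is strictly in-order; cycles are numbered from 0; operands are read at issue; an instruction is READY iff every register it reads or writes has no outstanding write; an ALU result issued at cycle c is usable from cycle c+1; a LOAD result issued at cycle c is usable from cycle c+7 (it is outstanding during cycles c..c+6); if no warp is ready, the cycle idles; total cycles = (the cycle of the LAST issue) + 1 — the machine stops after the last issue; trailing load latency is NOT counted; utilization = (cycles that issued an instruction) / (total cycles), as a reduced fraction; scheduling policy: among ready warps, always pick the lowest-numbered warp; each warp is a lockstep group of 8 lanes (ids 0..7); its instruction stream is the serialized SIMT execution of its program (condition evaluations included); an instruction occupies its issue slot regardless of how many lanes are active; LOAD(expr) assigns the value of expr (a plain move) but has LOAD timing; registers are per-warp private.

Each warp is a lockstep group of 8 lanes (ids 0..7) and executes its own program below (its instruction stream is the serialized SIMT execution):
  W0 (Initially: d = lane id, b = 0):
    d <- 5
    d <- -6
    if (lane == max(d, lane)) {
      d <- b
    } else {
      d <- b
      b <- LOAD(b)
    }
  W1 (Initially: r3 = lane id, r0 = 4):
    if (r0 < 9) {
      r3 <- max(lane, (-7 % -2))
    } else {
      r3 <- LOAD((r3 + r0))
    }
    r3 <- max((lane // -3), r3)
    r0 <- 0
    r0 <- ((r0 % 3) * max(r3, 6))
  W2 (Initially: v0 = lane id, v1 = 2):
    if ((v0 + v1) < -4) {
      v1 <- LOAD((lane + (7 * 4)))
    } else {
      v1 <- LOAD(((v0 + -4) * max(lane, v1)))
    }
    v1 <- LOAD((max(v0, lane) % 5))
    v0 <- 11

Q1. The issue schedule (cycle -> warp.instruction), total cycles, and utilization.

cycle 0: W0.I0
cycle 1: W0.I1
cycle 2: W0.I2
cycle 3: W0.I3
cycle 4: W1.I0
cycle 5: W1.I1
cycle 6: W1.I2
cycle 7: W1.I3
cycle 8: W1.I4
cycle 9: W2.I0
cycle 10: W2.I1
cycle 11: idle
cycle 12: idle
cycle 13: idle
cycle 14: idle
cycle 15: idle
cycle 16: idle
cycle 17: W2.I2
cycle 18: W2.I3

Answer: 19 cycles, utilization 13/19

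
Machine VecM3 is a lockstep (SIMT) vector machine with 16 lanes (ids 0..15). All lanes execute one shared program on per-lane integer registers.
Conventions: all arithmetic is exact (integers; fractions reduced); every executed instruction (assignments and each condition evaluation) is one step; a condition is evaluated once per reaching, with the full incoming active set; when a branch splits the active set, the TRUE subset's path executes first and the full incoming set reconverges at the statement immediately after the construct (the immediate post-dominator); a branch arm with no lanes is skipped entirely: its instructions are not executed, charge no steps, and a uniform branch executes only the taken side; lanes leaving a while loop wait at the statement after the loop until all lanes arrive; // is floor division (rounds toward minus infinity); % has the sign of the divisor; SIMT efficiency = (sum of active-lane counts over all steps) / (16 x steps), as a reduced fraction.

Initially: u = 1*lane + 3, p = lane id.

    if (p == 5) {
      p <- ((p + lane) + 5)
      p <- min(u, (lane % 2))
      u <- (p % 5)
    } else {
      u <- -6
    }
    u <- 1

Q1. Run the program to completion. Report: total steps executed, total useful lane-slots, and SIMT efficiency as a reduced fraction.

Answer: 6 steps, 50 useful, 25/48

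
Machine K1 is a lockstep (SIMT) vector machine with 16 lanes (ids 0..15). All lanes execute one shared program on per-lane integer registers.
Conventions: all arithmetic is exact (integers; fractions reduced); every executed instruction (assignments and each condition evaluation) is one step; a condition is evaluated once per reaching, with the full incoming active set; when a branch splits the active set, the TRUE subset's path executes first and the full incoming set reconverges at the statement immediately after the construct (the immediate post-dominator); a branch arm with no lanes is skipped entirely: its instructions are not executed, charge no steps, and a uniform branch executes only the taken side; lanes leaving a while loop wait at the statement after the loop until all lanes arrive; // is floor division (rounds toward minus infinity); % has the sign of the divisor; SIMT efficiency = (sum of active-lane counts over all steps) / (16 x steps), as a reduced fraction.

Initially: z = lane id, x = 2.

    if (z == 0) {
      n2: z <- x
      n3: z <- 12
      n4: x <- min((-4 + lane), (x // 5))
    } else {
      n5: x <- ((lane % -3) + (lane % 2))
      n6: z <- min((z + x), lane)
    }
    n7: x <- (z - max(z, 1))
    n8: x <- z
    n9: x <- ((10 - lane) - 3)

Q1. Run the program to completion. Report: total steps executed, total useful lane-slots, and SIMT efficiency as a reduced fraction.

Answer: 9 steps, 97 useful, 97/144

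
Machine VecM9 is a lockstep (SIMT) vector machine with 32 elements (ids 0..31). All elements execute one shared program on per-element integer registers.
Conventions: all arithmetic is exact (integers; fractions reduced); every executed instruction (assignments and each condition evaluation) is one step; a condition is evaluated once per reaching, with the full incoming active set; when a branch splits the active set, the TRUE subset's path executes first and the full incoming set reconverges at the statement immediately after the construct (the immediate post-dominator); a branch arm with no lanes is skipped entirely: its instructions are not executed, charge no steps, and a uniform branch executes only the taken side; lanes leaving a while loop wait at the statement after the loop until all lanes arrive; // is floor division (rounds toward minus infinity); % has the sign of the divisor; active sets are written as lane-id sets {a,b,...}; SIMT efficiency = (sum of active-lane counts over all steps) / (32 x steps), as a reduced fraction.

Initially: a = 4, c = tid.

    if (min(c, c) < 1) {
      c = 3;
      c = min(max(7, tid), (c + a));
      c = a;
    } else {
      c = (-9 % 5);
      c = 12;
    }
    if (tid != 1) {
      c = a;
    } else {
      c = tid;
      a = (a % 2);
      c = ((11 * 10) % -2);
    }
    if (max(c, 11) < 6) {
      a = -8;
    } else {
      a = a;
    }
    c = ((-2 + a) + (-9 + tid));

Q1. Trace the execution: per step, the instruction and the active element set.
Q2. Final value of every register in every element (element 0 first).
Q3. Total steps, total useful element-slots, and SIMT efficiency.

step 0: eval (min(c, c) < 1)         {0,1,2,3,4,5,6,7,8,9,10,11,12,13,14,15,16,17,18,19,20,21,22,23,24,25,26,27,28,29,30,31}
step 1: c <- 3                       {0}
step 2: c <- min(max(7, tid), (c + a)) {0}
step 3: c <- a                       {0}
step 4: c <- (-9 % 5)                {1,2,3,4,5,6,7,8,9,10,11,12,13,14,15,16,17,18,19,20,21,22,23,24,25,26,27,28,29,30,31}
step 5: c <- 12                      {1,2,3,4,5,6,7,8,9,10,11,12,13,14,15,16,17,18,19,20,21,22,23,24,25,26,27,28,29,30,31}
step 6: eval (tid != 1)              {0,1,2,3,4,5,6,7,8,9,10,11,12,13,14,15,16,17,18,19,20,21,22,23,24,25,26,27,28,29,30,31}
step 7: c <- a                       {0,2,3,4,5,6,7,8,9,10,11,12,13,14,15,16,17,18,19,20,21,22,23,24,25,26,27,28,29,30,31}
step 8: c <- tid                     {1}
step 9: a <- (a % 2)                 {1}
step 10: c <- ((11 * 10) % -2)        {1}
step 11: eval (max(c, 11) < 6)        {0,1,2,3,4,5,6,7,8,9,10,11,12,13,14,15,16,17,18,19,20,21,22,23,24,25,26,27,28,29,30,31}
step 12: a <- a                       {0,1,2,3,4,5,6,7,8,9,10,11,12,13,14,15,16,17,18,19,20,21,22,23,24,25,26,27,28,29,30,31}
step 13: c <- ((-2 + a) + (-9 + tid)) {0,1,2,3,4,5,6,7,8,9,10,11,12,13,14,15,16,17,18,19,20,21,22,23,24,25,26,27,28,29,30,31}

Answer: 14 steps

a: 4,0,4,4,4,4,4,4,4,4,4,4,4,4,4,4,4,4,4,4,4,4,4,4,4,4,4,4,4,4,4,4
c: -7,-10,-5,-4,-3,-2,-1,0,1,2,3,4,5,6,7,8,9,10,11,12,13,14,15,16,17,18,19,20,21,22,23,24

steps = 14; useful = 259; efficiency = 259/448 = 37/64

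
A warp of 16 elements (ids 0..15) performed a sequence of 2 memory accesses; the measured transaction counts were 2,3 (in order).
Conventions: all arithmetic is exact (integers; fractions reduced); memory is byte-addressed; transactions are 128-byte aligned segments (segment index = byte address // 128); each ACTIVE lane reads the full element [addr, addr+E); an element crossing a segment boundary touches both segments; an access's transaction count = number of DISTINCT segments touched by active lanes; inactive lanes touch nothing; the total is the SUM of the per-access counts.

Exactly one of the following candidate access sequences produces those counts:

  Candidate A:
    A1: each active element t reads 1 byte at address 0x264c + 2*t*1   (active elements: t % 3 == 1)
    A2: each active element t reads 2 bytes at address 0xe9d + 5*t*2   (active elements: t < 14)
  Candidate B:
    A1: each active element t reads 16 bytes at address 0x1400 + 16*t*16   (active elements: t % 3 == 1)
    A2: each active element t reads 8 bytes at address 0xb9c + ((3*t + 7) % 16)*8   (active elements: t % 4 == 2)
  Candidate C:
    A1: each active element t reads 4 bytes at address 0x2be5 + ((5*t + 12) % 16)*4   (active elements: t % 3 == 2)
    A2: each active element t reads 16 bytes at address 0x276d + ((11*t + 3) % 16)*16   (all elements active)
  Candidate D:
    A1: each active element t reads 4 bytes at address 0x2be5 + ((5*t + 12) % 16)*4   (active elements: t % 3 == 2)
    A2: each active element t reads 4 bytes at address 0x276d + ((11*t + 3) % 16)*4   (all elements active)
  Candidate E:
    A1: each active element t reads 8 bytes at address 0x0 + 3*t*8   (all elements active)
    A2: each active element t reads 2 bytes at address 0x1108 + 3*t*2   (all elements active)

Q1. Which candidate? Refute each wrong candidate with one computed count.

A: A1 gives 1 transaction, not 2
B: A1 gives 5 transactions, not 2
D: A2 gives 2 transactions, not 3
E: A1 gives 3 transactions, not 2
C: all counts match (2,3)

Answer: C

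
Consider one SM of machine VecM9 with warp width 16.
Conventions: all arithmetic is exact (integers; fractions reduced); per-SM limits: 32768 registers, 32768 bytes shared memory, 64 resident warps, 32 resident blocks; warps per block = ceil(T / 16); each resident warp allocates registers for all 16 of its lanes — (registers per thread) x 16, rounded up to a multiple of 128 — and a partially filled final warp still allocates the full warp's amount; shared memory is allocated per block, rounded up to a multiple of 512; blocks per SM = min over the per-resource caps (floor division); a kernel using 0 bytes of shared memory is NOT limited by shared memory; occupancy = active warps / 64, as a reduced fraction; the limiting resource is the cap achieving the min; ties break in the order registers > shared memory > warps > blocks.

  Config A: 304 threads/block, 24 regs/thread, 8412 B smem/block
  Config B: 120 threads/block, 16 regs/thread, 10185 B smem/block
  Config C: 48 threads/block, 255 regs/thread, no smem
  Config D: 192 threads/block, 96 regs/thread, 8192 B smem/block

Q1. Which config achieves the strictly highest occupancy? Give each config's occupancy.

occupancies: A 57/64, B 3/8, C 3/32, D 3/16

Answer: A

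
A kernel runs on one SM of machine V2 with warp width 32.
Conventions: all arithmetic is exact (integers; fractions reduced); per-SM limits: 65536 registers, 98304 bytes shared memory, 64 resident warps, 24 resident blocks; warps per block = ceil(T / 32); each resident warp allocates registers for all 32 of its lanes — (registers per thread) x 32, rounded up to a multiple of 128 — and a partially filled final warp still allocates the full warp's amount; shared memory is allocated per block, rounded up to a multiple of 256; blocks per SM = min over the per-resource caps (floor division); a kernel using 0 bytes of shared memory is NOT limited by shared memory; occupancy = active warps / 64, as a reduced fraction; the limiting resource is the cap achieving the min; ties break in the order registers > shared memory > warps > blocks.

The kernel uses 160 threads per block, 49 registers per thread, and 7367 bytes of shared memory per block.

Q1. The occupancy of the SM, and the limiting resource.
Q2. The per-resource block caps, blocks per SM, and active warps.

Answer: occupancy 35/64, limited by registers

registers: 7 blocks
shared memory: 13 blocks
warps: 12 blocks
blocks: 24 blocks

Answer: 7 blocks, 35 active warps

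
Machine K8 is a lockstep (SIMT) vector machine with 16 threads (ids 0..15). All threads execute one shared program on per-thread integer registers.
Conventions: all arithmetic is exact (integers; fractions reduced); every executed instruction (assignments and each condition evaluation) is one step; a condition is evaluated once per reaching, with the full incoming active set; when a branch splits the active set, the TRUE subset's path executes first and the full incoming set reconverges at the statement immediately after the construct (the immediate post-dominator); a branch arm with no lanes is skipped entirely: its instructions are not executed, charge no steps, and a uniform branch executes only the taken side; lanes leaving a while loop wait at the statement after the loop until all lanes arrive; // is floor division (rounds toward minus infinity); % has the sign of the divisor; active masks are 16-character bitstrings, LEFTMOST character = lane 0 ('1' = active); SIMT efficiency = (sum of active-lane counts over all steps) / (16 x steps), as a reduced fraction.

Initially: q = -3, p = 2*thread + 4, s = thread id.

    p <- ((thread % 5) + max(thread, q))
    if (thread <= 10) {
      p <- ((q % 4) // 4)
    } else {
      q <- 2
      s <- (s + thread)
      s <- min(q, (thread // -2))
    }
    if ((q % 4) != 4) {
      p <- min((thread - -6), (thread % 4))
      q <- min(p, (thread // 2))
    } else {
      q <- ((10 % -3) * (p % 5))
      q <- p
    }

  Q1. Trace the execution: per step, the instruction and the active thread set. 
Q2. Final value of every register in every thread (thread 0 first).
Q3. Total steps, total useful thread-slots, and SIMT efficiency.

step 0: p <- ((thread % 5) + max(thread, q)) 1111111111111111
step 1: eval (thread <= 10)          1111111111111111
step 2: p <- ((q % 4) // 4)          1111111111100000
step 3: q <- 2                       0000000000011111
step 4: s <- (s + thread)            0000000000011111
step 5: s <- min(q, (thread // -2))  0000000000011111
step 6: eval ((q % 4) != 4)          1111111111111111
step 7: p <- min((thread - -6), (thread % 4)) 1111111111111111
step 8: q <- min(p, (thread // 2))   1111111111111111

Answer: 9 steps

q: 0,0,1,1,0,1,2,3,0,1,2,3,0,1,2,3
p: 0,1,2,3,0,1,2,3,0,1,2,3,0,1,2,3
s: 0,1,2,3,4,5,6,7,8,9,10,-6,-6,-7,-7,-8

steps = 9; useful = 106; efficiency = 106/144 = 53/72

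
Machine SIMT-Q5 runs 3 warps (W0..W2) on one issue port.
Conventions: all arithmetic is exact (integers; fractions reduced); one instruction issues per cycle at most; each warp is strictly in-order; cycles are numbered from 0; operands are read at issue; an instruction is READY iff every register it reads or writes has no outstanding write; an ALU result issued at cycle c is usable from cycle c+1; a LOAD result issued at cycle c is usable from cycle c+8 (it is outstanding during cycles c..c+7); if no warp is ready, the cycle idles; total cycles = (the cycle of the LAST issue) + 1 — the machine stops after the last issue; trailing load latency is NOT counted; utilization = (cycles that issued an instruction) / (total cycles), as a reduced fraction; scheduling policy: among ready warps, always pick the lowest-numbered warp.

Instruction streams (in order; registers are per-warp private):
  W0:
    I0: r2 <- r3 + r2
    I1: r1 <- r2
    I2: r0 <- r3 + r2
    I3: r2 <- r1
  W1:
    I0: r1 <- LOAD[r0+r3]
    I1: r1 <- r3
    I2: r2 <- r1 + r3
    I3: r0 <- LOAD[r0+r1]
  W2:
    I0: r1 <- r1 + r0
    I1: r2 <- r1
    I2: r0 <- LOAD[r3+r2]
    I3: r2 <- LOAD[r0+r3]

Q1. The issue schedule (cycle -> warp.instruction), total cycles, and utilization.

cycle 0: W0.I0
cycle 1: W0.I1
cycle 2: W0.I2
cycle 3: W0.I3
cycle 4: W1.I0
cycle 5: W2.I0
cycle 6: W2.I1
cycle 7: W2.I2
cycle 8: idle
cycle 9: idle
cycle 10: idle
cycle 11: idle
cycle 12: W1.I1
cycle 13: W1.I2
cycle 14: W1.I3
cycle 15: W2.I3

Answer: 16 cycles, utilization 3/4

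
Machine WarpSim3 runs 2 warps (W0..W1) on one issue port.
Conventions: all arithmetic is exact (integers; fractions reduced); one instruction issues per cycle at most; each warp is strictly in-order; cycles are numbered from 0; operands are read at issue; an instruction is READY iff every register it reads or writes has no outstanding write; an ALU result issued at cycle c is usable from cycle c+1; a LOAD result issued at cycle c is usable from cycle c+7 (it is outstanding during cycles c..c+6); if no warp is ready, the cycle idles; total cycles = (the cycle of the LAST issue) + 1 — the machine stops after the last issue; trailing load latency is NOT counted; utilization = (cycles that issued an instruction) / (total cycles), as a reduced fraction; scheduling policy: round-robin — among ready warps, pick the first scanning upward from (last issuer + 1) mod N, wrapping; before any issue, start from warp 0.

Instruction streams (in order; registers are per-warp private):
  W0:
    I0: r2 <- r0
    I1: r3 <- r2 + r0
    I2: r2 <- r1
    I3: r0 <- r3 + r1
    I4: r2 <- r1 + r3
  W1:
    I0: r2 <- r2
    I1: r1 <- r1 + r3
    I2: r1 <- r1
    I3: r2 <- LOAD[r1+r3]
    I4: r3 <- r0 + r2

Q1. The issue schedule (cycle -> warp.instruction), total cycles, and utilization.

cycle 0: W0.I0
cycle 1: W1.I0
cycle 2: W0.I1
cycle 3: W1.I1
cycle 4: W0.I2
cycle 5: W1.I2
cycle 6: W0.I3
cycle 7: W1.I3
cycle 8: W0.I4
cycle 9: idle
cycle 10: idle
cycle 11: idle
cycle 12: idle
cycle 13: idle
cycle 14: W1.I4

Answer: 15 cycles, utilization 2/3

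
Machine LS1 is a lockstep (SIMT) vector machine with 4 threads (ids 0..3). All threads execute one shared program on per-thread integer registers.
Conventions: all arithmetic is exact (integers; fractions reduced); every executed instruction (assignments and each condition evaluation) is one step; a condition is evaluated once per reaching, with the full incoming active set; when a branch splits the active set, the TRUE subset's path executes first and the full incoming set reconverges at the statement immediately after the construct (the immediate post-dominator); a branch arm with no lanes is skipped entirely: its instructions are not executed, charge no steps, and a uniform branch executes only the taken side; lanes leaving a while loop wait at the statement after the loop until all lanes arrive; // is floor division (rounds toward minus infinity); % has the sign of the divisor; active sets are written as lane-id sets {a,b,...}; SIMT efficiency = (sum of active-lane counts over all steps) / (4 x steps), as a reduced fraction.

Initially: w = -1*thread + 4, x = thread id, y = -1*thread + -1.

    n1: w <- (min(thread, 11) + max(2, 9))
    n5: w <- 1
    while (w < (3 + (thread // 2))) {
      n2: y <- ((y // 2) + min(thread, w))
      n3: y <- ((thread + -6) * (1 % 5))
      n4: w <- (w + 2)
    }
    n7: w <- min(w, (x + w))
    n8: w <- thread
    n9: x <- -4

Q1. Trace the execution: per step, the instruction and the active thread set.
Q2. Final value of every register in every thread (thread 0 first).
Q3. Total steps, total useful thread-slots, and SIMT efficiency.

step 0: w <- (min(thread, 11) + max(2, 9)) {0,1,2,3}
step 1: w <- 1                       {0,1,2,3}
step 2: eval (w < (3 + (thread // 2))) {0,1,2,3}
step 3: y <- ((y // 2) + min(thread, w)) {0,1,2,3}
step 4: y <- ((thread + -6) * (1 % 5)) {0,1,2,3}
step 5: w <- (w + 2)                 {0,1,2,3}
step 6: eval (w < (3 + (thread // 2))) {0,1,2,3}
step 7: y <- ((y // 2) + min(thread, w)) {2,3}
step 8: y <- ((thread + -6) * (1 % 5)) {2,3}
step 9: w <- (w + 2)                 {2,3}
step 10: eval (w < (3 + (thread // 2))) {2,3}
step 11: w <- min(w, (x + w))         {0,1,2,3}
step 12: w <- thread                  {0,1,2,3}
step 13: x <- -4                      {0,1,2,3}

Answer: 14 steps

w: 0,1,2,3
x: -4,-4,-4,-4
y: -6,-5,-4,-3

steps = 14; useful = 48; efficiency = 48/56 = 6/7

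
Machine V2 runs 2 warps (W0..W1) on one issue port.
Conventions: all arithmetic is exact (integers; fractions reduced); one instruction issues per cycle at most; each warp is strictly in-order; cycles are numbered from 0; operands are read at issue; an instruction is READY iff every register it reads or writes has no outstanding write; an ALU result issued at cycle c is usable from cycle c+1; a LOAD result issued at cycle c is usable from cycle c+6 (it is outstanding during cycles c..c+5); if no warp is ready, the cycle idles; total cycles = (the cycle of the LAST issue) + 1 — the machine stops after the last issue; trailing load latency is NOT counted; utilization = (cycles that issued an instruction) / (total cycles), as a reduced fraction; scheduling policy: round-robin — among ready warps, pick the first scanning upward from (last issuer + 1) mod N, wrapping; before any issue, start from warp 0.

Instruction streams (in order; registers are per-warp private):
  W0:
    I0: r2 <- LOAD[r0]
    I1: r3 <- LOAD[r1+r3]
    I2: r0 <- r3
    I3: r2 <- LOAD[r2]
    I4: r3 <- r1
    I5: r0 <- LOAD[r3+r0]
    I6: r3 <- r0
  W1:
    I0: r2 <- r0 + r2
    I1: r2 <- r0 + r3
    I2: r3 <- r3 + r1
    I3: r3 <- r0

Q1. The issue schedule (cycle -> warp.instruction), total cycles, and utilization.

cycle 0: W0.I0
cycle 1: W1.I0
cycle 2: W0.I1
cycle 3: W1.I1
cycle 4: W1.I2
cycle 5: W1.I3
cycle 6: idle
cycle 7: idle
cycle 8: W0.I2
cycle 9: W0.I3
cycle 10: W0.I4
cycle 11: W0.I5
cycle 12: idle
cycle 13: idle
cycle 14: idle
cycle 15: idle
cycle 16: idle
cycle 17: W0.I6

Answer: 18 cycles, utilization 11/18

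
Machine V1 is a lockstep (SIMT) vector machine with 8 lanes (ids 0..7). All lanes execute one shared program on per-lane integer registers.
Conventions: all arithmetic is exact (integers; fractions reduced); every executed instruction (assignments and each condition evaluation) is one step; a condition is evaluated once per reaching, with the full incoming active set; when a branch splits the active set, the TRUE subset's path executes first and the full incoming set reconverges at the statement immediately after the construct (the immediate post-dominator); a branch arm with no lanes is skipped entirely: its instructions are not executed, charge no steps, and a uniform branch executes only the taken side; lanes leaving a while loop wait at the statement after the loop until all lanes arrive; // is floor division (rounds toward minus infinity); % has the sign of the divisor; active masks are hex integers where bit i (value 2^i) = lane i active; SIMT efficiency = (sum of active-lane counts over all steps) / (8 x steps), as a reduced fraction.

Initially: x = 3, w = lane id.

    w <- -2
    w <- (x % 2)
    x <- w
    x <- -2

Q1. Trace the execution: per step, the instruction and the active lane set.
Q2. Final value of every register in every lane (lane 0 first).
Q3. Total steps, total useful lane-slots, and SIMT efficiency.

step 0: w <- -2                      0xff
step 1: w <- (x % 2)                 0xff
step 2: x <- w                       0xff
step 3: x <- -2                      0xff

Answer: 4 steps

x: -2,-2,-2,-2,-2,-2,-2,-2
w: 1,1,1,1,1,1,1,1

steps = 4; useful = 32; efficiency = 32/32 = 1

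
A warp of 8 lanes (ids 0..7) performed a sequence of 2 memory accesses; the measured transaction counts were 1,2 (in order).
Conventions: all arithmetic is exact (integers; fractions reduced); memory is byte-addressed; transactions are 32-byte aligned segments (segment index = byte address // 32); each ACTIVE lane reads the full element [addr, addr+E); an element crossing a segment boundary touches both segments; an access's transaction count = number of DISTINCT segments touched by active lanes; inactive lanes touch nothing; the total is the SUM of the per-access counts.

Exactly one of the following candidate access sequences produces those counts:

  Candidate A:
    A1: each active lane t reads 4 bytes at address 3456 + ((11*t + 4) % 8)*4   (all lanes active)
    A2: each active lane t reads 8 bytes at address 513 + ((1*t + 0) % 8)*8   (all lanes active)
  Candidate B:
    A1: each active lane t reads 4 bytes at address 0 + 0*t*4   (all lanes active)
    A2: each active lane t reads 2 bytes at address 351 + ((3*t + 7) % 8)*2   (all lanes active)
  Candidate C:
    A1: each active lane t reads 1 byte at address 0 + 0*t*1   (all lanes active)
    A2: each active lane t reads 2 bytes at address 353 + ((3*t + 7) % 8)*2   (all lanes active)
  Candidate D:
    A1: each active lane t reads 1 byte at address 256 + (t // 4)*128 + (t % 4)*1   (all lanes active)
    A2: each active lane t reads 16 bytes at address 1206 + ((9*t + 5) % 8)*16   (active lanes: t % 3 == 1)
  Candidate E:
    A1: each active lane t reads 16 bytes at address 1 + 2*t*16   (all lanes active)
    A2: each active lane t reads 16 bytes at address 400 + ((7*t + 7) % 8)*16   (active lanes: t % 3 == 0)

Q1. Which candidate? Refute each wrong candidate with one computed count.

A: A2 gives 3 transactions, not 2
C: A2 gives 1 transaction, not 2
D: A1 gives 2 transactions, not 1
E: A1 gives 8 transactions, not 1
B: all counts match (1,2)

Answer: B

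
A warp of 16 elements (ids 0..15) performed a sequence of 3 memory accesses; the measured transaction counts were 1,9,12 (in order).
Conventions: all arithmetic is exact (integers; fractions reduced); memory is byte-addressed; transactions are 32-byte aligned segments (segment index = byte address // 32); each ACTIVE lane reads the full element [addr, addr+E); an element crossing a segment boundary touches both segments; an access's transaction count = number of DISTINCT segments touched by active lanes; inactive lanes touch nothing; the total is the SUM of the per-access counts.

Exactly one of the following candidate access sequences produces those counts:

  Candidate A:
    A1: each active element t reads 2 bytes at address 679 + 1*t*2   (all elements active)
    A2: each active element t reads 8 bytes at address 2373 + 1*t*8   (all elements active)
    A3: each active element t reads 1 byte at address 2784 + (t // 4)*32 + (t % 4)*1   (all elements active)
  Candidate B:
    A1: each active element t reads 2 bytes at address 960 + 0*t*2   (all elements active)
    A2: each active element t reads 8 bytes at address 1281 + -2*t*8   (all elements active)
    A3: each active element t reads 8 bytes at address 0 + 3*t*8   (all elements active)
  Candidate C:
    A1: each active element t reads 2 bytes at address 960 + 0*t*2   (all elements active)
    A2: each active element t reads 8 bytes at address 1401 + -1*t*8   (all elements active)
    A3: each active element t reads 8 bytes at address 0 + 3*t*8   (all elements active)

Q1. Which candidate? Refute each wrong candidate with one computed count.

A: A1 gives 2 transactions, not 1
C: A2 gives 5 transactions, not 9
B: all counts match (1,9,12)

Answer: B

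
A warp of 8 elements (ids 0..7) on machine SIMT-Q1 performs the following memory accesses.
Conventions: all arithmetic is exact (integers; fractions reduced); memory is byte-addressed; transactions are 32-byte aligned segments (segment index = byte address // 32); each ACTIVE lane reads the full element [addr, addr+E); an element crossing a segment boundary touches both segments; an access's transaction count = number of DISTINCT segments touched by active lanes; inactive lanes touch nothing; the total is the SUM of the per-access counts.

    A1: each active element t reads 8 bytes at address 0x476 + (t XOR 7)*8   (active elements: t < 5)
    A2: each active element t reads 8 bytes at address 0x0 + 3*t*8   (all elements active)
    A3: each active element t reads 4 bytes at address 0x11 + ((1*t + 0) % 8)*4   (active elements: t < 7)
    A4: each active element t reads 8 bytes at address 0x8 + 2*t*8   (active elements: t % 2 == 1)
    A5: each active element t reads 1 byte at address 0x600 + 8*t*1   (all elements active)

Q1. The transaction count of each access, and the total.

A1: 2 transactions
A2: 6 transactions
A3: 2 transactions
A4: 4 transactions
A5: 2 transactions

Answer: 2,6,2,4,2; total 16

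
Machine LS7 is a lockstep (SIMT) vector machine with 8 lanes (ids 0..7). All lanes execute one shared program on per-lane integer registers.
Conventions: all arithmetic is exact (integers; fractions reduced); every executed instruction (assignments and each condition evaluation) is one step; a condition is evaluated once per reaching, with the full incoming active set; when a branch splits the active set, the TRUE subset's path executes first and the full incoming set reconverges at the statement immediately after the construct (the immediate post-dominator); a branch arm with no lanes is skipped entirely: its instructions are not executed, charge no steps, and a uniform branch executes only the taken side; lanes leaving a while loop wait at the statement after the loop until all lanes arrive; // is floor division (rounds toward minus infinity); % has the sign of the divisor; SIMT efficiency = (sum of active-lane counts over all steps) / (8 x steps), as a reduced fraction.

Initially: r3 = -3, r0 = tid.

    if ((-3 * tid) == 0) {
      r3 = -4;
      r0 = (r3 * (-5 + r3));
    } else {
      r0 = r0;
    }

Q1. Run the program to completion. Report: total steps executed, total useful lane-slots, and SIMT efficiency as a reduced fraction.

Answer: 4 steps, 17 useful, 17/32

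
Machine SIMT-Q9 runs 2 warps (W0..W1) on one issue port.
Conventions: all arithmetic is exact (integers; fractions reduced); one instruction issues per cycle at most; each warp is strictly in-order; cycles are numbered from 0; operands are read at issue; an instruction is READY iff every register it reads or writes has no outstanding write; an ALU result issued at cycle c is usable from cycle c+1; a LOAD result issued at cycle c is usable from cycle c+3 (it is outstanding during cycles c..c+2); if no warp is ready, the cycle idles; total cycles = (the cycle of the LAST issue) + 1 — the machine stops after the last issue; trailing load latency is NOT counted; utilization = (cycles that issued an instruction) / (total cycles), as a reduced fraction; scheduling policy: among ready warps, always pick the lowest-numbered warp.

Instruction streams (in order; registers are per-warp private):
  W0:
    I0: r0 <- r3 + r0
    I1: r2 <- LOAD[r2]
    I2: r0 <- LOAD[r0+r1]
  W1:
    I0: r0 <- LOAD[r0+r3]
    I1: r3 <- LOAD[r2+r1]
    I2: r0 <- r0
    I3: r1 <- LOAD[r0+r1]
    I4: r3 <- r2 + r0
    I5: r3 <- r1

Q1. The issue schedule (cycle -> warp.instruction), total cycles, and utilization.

cycle 0: W0.I0
cycle 1: W0.I1
cycle 2: W0.I2
cycle 3: W1.I0
cycle 4: W1.I1
cycle 5: idle
cycle 6: W1.I2
cycle 7: W1.I3
cycle 8: W1.I4
cycle 9: idle
cycle 10: W1.I5

Answer: 11 cycles, utilization 9/11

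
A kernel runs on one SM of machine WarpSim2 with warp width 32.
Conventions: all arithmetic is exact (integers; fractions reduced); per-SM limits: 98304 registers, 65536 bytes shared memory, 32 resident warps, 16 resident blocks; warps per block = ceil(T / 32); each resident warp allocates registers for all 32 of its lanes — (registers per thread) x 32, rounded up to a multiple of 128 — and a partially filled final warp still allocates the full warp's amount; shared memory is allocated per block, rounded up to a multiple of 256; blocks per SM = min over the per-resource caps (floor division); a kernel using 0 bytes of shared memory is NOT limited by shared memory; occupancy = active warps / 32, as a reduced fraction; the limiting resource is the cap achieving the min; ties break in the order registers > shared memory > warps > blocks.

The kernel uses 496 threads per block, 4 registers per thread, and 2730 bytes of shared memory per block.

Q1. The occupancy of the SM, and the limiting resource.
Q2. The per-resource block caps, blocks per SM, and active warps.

Answer: occupancy 1, limited by warps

registers: 48 blocks
shared memory: 23 blocks
warps: 2 blocks
blocks: 16 blocks

Answer: 2 blocks, 32 active warps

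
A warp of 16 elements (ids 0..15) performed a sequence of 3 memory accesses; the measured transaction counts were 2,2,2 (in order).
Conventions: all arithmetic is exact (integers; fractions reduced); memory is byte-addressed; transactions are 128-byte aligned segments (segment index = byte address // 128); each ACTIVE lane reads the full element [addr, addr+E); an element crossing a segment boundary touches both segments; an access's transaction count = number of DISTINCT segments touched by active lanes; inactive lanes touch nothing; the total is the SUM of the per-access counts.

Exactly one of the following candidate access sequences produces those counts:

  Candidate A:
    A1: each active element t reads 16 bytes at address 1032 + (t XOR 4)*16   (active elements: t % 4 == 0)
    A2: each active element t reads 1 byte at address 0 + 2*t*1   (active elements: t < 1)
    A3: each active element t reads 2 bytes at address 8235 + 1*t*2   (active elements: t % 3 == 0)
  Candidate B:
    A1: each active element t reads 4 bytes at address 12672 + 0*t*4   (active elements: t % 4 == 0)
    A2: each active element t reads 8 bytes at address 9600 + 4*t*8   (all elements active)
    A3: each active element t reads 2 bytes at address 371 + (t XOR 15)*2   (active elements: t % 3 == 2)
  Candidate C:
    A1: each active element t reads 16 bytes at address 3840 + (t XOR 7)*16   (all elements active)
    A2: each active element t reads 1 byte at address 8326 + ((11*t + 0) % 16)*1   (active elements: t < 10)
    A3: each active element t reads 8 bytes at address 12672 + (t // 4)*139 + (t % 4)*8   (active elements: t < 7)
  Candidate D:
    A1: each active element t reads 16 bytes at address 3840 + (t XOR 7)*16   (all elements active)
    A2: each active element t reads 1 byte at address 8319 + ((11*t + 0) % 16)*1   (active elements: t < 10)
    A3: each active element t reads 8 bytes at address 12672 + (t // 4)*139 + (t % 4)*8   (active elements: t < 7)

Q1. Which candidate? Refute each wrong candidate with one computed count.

A: A2 gives 1 transaction, not 2
B: A1 gives 1 transaction, not 2
C: A2 gives 1 transaction, not 2
D: all counts match (2,2,2)

Answer: D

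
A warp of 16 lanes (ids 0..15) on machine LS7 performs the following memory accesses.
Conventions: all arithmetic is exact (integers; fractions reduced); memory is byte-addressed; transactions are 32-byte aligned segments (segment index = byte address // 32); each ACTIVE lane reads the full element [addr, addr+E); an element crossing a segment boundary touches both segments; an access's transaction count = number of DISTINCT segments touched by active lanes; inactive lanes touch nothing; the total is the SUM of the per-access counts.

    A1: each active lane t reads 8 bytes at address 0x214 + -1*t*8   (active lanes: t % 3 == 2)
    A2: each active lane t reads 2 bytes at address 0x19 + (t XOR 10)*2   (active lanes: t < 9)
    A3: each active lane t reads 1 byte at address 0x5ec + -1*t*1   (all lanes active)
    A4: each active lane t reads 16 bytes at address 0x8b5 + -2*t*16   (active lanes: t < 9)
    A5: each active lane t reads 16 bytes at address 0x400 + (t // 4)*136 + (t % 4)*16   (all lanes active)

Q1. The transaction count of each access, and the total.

A1: 4 transactions
A2: 2 transactions
A3: 2 transactions
A4: 10 transactions
A5: 11 transactions

Answer: 4,2,2,10,11; total 29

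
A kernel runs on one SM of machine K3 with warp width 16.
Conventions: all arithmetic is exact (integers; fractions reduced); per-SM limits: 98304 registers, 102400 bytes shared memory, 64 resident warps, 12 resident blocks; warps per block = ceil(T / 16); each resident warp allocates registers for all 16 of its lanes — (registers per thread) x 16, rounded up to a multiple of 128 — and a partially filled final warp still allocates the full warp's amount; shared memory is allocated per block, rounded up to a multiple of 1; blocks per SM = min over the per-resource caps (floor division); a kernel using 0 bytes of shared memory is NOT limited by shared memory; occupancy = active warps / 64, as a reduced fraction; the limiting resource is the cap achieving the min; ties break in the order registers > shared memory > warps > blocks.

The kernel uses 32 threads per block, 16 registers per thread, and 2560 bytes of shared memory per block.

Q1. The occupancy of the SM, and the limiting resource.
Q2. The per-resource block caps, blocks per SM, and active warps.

Answer: occupancy 3/8, limited by blocks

registers: 192 blocks
shared memory: 40 blocks
warps: 32 blocks
blocks: 12 blocks

Answer: 12 blocks, 24 active warps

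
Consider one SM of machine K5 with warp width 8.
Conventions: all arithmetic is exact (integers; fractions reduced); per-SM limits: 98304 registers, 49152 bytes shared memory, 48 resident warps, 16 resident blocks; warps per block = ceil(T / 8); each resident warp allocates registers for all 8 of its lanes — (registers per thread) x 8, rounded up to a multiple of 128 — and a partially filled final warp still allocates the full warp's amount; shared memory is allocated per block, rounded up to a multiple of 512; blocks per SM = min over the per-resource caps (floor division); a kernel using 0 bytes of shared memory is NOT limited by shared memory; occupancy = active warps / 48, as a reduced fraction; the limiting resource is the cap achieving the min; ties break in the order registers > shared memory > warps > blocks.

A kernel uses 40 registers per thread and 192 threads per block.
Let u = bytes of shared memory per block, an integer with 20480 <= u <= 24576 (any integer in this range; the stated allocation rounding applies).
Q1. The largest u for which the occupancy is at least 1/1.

Answer: u = 24576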